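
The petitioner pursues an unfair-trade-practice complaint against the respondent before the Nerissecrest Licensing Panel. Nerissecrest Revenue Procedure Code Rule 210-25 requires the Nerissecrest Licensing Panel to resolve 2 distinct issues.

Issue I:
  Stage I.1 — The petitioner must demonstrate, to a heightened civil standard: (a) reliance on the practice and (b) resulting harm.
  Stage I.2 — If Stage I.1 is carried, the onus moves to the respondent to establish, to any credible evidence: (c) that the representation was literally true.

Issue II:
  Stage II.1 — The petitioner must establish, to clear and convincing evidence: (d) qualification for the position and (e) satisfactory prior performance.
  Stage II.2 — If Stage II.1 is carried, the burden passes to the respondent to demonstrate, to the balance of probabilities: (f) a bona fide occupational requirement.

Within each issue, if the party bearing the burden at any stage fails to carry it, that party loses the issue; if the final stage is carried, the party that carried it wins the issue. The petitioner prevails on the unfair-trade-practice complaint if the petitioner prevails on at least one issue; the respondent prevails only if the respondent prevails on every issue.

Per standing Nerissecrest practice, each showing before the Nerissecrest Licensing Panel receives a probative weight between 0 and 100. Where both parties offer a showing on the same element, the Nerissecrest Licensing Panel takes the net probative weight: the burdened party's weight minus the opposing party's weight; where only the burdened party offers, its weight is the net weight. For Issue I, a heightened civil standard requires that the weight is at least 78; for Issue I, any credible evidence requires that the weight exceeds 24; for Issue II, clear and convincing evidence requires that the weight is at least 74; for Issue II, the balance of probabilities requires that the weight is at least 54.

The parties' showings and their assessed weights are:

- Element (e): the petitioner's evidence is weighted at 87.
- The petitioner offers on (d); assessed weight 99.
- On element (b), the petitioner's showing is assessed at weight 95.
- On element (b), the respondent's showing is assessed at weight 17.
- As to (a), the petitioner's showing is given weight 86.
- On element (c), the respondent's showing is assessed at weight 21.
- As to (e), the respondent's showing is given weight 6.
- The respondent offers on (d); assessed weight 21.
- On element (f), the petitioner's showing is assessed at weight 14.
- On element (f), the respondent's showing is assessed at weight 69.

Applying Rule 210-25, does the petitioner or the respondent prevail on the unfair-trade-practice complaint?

— Issue I —
At Stage I.1 the petitioner must meet a heightened civil standard (weight is at least 78): on (a) the weight is 86, ≥ 78, so (a) meets the standard; on (b) the weight is 95 less the opposing 17 gives net 78, ≥ 78, so (b) meets the standard.
  All elements met. The burden passes to the respondent.
At Stage I.2 the respondent must meet any credible evidence (weight exceeds 24): on (c) the weight is 21, which does not exceed 24, so (c) does not meet the standard.
  Stage I.2 not carried; the respondent fails its burden.
The analysis ends at Stage I.2; the petitioner prevails on this issue.
— Issue II —
Stage II.1 — burden on petitioner; standard: clear and convincing evidence (weight is at least 74).
    (d): 99 − 21 = 78 ≥ 74 [met]
    (e): 87 − 6 = 81 ≥ 74 [met]
  Stage II.1 is satisfied; the onus moves to the respondent.
Stage II.2 — burden on respondent; standard: the balance of probabilities (weight is at least 54).
    (f): 69 − 14 = 55 ≥ 54 [met]
  All elements met at the final stage.
All stages carried — the respondent prevails on this issue.
Per-issue: Issue I → petitioner; Issue II → respondent. The petitioner must prevail on at least one issue; overall, the petitioner prevails.

petitioner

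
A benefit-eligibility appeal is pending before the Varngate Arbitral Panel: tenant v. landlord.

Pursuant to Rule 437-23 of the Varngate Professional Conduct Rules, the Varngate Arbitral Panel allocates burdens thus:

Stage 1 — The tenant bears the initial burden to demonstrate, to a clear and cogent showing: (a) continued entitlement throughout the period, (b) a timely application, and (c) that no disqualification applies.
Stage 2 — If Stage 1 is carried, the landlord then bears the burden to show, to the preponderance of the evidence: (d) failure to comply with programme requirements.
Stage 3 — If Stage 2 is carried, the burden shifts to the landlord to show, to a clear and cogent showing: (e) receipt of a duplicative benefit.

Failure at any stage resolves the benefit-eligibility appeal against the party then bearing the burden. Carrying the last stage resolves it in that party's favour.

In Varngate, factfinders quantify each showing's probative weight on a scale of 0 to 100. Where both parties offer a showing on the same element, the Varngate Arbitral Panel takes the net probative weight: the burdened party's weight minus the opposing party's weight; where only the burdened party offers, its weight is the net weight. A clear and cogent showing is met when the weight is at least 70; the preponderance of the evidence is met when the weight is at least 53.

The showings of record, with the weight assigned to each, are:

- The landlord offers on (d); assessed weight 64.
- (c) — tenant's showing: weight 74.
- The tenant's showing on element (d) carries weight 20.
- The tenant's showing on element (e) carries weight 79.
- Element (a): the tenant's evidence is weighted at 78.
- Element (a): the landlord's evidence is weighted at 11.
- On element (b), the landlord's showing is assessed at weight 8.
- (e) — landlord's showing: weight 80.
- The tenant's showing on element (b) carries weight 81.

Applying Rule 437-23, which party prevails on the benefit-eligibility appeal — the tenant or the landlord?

landlord

At Stage 1 the tenant must meet a clear and cogent showing (weight is at least 70): on (a) the weight is 78 less the opposing 11 gives net 67, < 70, so (a) does not meet the standard; on (b) the weight is 81 less the opposing 8 gives net 73, ≥ 70, so (b) meets the standard; on (c) the weight is 74, ≥ 70, so (c) meets the standard.
  Stage 1 not carried; the tenant fails its burden.
So the landlord prevails.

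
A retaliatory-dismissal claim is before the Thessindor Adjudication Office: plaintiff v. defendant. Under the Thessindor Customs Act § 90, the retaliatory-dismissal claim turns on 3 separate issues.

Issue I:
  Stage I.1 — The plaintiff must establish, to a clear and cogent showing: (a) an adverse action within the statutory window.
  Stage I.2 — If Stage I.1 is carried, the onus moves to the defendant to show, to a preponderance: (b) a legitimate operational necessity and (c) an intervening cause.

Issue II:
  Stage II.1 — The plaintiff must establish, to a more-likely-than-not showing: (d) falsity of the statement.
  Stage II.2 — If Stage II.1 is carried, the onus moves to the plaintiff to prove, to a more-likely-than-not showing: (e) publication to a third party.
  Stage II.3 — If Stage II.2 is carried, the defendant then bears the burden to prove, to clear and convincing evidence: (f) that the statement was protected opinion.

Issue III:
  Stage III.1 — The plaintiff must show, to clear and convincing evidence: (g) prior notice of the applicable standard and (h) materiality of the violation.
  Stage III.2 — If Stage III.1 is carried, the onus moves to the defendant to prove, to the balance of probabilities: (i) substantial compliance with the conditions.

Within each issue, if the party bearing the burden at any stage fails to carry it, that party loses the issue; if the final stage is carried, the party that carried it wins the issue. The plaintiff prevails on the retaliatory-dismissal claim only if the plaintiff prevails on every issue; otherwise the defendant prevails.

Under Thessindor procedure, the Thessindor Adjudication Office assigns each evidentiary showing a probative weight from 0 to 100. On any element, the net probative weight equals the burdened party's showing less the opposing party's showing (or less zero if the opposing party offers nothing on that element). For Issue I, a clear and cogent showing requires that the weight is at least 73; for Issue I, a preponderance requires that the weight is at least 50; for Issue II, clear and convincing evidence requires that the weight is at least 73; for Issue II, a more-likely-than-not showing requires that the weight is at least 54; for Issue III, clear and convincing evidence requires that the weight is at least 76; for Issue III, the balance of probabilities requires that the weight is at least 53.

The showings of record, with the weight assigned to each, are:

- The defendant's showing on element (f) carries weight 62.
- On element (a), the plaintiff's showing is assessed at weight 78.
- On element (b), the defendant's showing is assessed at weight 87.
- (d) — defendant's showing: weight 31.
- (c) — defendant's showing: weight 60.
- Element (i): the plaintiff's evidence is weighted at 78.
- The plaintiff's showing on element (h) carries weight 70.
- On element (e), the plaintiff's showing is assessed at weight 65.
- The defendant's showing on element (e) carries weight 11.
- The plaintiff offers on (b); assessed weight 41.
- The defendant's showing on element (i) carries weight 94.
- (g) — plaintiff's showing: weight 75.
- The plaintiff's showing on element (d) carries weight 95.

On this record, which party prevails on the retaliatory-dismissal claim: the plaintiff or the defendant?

defendant

— Issue I —
At Stage I.1 the plaintiff must meet a clear and cogent showing (weight is at least 73): on (a) the weight is 78, which does reach 73, so (a) meets the standard.
  Stage I.1 is satisfied; the onus moves to the defendant.
At Stage I.2 the defendant must meet a preponderance (weight is at least 50): on (b) the weight is 87 less the opposing 41 gives net 46, < 50, so (b) does not meet the standard; on (c) the weight is 60, ≥ 50, so (c) meets the standard.
  Stage I.2 not carried; the defendant fails its burden.
So the plaintiff prevails on this issue.
— Issue II —
At Stage II.1 the plaintiff must meet a more-likely-than-not showing (weight is at least 54): on (d) the weight is 95 less the opposing 31 gives net 64, ≥ 54, so (d) meets the standard.
  Stage II.1 carried; the burden remains with the plaintiff.
At Stage II.2 the plaintiff must meet a more-likely-than-not showing (weight is at least 54): on (e) the weight is 65 less the opposing 11 gives net 54, which does reach 54, so (e) meets the standard.
  The plaintiff carries Stage II.2; the defendant now bears the burden.
At Stage II.3 the defendant must meet clear and convincing evidence (weight is at least 73): on (f) the weight is 62, which does not reach 73, so (f) does not meet the standard.
  The defendant does not carry Stage II.3.
The plaintiff prevails on this issue.
— Issue III —
At Stage III.1 the plaintiff must meet clear and convincing evidence (weight is at least 76): on (g) the weight is 75, < 76, so (g) does not meet the standard; on (h) the weight is 70, which does not reach 76, so (h) does not meet the standard.
  Not every element is met, so the plaintiff fails to carry Stage III.1.
So the defendant prevails on this issue.
Per-issue: Issue I → plaintiff; Issue II → plaintiff; Issue III → defendant. The plaintiff must prevail on every issue; overall, the defendant prevails.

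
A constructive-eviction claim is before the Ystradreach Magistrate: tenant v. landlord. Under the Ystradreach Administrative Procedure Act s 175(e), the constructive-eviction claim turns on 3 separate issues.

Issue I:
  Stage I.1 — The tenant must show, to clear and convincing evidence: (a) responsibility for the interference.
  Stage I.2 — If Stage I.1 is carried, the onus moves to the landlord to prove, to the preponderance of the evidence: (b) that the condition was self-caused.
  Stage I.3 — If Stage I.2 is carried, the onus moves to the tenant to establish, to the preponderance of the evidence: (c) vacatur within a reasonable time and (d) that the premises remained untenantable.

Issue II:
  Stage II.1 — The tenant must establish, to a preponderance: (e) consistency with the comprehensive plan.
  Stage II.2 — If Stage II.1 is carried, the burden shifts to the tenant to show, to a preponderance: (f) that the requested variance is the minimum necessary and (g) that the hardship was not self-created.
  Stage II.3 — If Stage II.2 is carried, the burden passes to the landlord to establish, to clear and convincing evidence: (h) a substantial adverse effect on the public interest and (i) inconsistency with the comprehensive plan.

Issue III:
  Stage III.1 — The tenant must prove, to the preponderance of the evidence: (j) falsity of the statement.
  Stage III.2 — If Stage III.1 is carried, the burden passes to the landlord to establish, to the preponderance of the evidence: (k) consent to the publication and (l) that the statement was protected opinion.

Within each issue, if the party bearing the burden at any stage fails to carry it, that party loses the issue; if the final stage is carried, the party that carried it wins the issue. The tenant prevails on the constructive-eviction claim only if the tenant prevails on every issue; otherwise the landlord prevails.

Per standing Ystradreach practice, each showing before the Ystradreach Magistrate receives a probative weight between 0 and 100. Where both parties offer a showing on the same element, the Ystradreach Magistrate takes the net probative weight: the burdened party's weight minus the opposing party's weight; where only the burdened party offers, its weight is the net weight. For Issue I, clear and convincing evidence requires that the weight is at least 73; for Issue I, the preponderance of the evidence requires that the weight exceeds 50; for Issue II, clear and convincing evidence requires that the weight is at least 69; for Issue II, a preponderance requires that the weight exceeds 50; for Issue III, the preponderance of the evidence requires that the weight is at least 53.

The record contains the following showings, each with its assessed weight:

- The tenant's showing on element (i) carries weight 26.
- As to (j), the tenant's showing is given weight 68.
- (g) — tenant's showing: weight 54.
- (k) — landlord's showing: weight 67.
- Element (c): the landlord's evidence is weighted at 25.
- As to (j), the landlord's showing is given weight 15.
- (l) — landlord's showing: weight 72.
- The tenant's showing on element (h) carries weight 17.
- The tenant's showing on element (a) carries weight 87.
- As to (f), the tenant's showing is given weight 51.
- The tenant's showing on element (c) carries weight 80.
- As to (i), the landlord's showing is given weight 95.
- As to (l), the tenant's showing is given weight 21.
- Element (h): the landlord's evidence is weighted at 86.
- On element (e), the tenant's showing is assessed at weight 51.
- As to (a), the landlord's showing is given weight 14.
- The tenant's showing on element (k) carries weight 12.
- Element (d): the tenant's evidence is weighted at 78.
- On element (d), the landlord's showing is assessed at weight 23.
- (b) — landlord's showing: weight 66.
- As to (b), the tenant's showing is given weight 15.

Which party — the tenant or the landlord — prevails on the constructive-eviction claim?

— Issue I —
Stage I.1 — burden on tenant; standard: clear and convincing evidence (weight is at least 73).
    (a): 87 − 14 = 73 ≥ 73 [met]
  Stage I.1 carried; the burden shifts to the landlord.
Stage I.2 — burden on landlord; standard: the preponderance of the evidence (weight exceeds 50).
    (b): 66 − 15 = 51 > 50 [met]
  Stage I.2 carried; the burden shifts to the tenant.
Stage I.3 — burden on tenant; standard: the preponderance of the evidence (weight exceeds 50).
    (c): 80 − 25 = 55 > 50 [met]
    (d): 78 − 23 = 55 > 50 [met]
  Stage I.3 carried; the final stage is satisfied.
Every stage carried; the tenant prevails on this issue.
— Issue II —
Stage II.1 (tenant, a preponderance, weight exceeds 50): (e) 51 > 50 — meets.
  All elements met. The tenant retains the burden for Stage II.2.
Stage II.2 (tenant, a preponderance, weight exceeds 50): (f) 51 > 50 — meets; (g) 54 > 50 — meets.
  All elements met. The burden passes to the landlord.
Stage II.3 (landlord, clear and convincing evidence, weight is at least 69): (h) net 86−17=69 ≥ 69 — meets; (i) net 95−26=69 ≥ 69 — meets.
  Stage II.3 carried; the final stage is satisfied.
Every stage carried; the landlord prevails on this issue.
— Issue III —
Stage III.1 (tenant, the preponderance of the evidence, weight is at least 53): (j) net 68−15=53 ≥ 53 — meets.
  Stage III.1 carried; the burden shifts to the landlord.
Stage III.2 (landlord, the preponderance of the evidence, weight is at least 53): (k) net 67−12=55 ≥ 53 — meets; (l) net 72−21=51 < 53 — fails.
  Not every element is met, so the landlord fails to carry Stage III.2.
So the tenant prevails on this issue.
Per-issue: Issue I → tenant; Issue II → landlord; Issue III → tenant. The tenant must prevail on every issue; overall, the landlord prevails.

landlord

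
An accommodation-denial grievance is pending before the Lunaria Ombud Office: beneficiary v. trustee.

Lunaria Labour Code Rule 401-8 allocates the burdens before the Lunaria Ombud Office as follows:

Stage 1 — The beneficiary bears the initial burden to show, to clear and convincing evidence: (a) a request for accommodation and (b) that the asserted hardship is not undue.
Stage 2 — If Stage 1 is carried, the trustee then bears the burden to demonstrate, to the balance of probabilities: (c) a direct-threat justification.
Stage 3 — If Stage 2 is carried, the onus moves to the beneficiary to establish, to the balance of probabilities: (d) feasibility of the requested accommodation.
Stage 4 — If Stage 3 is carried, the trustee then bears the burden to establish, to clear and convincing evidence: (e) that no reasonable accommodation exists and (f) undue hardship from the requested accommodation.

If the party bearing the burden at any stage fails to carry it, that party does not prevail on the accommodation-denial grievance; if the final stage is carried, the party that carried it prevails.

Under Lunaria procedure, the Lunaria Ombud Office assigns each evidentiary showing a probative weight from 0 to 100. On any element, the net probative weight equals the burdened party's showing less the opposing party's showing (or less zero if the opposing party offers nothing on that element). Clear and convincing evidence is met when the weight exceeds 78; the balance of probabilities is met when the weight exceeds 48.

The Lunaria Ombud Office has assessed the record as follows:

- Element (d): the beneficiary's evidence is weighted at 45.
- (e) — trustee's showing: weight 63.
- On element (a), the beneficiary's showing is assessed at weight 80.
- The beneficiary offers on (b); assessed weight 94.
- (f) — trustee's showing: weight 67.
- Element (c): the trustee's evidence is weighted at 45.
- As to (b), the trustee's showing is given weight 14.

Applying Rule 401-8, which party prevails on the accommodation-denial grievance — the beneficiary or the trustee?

At Stage 1 the beneficiary must meet clear and convincing evidence (weight exceeds 78): on (a) the weight is 80, which does exceed 78, so (a) meets the standard; on (b) the weight is 94 less the opposing 14 gives net 80, > 78, so (b) meets the standard.
  All elements met. The burden passes to the trustee.
At Stage 2 the trustee must meet the balance of probabilities (weight exceeds 48): on (c) the weight is 45, which does not exceed 48, so (c) does not meet the standard.
  Stage 2 not carried; the trustee fails its burden.
The beneficiary prevails.

beneficiary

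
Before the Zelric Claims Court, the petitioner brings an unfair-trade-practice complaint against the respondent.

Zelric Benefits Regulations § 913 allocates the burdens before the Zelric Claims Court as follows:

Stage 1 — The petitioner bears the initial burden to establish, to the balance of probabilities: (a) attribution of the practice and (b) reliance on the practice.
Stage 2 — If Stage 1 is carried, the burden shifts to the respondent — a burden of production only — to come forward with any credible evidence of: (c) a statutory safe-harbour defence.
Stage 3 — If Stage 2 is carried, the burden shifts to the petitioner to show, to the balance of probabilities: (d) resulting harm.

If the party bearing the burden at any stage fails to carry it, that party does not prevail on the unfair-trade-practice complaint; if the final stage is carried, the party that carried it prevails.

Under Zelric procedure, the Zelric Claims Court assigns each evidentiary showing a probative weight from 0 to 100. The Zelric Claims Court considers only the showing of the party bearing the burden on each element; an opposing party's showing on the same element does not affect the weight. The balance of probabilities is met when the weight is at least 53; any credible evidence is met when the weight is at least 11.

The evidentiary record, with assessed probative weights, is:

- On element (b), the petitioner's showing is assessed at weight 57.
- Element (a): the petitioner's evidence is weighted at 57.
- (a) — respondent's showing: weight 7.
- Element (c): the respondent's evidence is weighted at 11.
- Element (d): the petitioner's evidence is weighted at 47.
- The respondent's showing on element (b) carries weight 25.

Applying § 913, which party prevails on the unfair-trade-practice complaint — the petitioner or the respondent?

respondent

At Stage 1 the petitioner must meet the balance of probabilities (weight is at least 53): on (a) the weight is 57 (the respondent's 7 is given no effect), which does reach 53, so (a) meets the standard; on (b) the weight is 57 (the respondent's 25 is given no effect), ≥ 53, so (b) meets the standard.
  Stage 1 is satisfied; the onus moves to the respondent.
At Stage 2 the respondent must meet any credible evidence (weight is at least 11): on (c) the weight is 11, ≥ 11, so (c) meets the standard.
  Stage 2 carried; the burden shifts to the petitioner.
At Stage 3 the petitioner must meet the balance of probabilities (weight is at least 53): on (d) the weight is 47, < 53, so (d) does not meet the standard.
  Stage 3 not carried; the petitioner fails its burden.
The respondent prevails.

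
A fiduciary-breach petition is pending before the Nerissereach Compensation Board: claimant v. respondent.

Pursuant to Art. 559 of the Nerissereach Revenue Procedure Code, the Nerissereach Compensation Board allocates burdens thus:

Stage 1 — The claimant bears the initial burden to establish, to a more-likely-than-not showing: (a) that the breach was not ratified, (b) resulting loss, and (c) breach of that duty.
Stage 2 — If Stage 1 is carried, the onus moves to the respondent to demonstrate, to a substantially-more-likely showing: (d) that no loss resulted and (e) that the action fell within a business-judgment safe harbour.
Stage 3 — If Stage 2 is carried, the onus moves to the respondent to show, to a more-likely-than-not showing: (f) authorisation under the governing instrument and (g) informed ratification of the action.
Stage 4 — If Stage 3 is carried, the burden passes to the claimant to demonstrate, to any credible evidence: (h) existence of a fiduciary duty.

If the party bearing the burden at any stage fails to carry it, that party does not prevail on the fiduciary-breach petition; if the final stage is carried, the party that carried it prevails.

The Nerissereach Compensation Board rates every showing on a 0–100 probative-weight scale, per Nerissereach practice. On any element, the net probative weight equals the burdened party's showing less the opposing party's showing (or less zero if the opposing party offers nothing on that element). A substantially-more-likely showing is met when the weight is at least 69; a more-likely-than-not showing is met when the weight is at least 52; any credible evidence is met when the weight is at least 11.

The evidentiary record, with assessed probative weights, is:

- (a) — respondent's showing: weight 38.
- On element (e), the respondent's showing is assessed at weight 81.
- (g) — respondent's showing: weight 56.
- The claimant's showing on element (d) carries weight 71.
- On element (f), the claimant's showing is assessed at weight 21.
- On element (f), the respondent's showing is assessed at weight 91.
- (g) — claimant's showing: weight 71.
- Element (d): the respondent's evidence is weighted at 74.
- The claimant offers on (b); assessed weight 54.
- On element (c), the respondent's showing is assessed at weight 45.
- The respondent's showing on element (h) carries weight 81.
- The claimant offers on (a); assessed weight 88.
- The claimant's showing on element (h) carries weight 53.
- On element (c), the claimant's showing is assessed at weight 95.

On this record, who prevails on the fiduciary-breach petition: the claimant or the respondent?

At Stage 1 the claimant must meet a more-likely-than-not showing (weight is at least 52): on (a) the weight is 88 less the opposing 38 gives net 50, which does not reach 52, so (a) does not meet the standard; on (b) the weight is 54, ≥ 52, so (b) meets the standard; on (c) the weight is 95 less the opposing 45 gives net 50, < 52, so (c) does not meet the standard.
  The claimant does not carry Stage 1.
So the respondent prevails.

respondent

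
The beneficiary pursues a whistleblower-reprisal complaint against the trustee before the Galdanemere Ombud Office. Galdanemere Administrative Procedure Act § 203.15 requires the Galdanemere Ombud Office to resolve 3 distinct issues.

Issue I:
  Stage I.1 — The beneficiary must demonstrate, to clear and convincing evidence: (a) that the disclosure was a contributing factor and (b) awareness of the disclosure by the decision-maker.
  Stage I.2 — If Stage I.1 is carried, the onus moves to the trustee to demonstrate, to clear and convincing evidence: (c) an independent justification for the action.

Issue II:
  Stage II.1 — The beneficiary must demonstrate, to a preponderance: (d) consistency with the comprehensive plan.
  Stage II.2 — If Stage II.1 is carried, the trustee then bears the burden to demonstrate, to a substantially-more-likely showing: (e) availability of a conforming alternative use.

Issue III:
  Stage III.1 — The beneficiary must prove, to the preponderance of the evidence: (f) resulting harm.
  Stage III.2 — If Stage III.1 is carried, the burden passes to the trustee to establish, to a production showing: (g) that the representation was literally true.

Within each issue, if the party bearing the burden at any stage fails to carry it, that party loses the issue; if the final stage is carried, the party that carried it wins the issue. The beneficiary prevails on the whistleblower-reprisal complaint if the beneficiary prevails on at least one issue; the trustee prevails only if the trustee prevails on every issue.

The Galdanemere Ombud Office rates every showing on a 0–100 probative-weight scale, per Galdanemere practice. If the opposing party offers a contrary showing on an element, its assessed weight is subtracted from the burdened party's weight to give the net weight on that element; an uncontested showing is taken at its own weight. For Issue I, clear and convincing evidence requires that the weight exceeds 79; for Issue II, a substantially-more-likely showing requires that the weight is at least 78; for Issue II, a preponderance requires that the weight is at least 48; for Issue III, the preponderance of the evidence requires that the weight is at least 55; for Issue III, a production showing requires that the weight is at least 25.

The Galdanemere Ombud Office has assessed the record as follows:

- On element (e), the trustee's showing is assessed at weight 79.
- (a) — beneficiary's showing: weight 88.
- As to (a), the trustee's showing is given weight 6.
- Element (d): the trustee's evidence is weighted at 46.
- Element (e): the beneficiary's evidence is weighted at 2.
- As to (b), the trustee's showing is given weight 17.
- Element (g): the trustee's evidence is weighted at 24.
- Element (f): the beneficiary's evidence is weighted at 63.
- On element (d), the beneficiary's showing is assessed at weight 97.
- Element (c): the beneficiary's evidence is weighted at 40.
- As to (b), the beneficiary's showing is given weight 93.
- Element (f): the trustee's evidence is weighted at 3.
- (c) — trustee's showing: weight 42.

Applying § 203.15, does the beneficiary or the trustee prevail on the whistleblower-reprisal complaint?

beneficiary

— Issue I —
Stage I.1 — burden on beneficiary; standard: clear and convincing evidence (weight exceeds 79).
    (a): 88 − 6 = 82 > 79 [met]
    (b): 93 − 17 = 76 ≤ 79 [not met]
  The beneficiary does not carry Stage I.1.
The analysis ends at Stage I.1; the trustee prevails on this issue.
— Issue II —
At Stage II.1 the beneficiary must meet a preponderance (weight is at least 48): on (d) the weight is 97 less the opposing 46 gives net 51, which does reach 48, so (d) meets the standard.
  All elements met. The burden passes to the trustee.
At Stage II.2 the trustee must meet a substantially-more-likely showing (weight is at least 78): on (e) the weight is 79 less the opposing 2 gives net 77, which does not reach 78, so (e) does not meet the standard.
  Stage II.2 not carried; the trustee fails its burden.
The analysis ends at Stage II.2; the beneficiary prevails on this issue.
— Issue III —
Stage III.1 (beneficiary, the preponderance of the evidence, weight is at least 55): (f) net 63−3=60 ≥ 55 — meets.
  Stage III.1 is satisfied; the onus moves to the trustee.
Stage III.2 (trustee, a production showing, weight is at least 25): (g) 24 < 25 — fails.
  The trustee does not carry Stage III.2.
The beneficiary prevails on this issue.
Per-issue: Issue I → trustee; Issue II → beneficiary; Issue III → beneficiary. The beneficiary must prevail on at least one issue; overall, the beneficiary prevails.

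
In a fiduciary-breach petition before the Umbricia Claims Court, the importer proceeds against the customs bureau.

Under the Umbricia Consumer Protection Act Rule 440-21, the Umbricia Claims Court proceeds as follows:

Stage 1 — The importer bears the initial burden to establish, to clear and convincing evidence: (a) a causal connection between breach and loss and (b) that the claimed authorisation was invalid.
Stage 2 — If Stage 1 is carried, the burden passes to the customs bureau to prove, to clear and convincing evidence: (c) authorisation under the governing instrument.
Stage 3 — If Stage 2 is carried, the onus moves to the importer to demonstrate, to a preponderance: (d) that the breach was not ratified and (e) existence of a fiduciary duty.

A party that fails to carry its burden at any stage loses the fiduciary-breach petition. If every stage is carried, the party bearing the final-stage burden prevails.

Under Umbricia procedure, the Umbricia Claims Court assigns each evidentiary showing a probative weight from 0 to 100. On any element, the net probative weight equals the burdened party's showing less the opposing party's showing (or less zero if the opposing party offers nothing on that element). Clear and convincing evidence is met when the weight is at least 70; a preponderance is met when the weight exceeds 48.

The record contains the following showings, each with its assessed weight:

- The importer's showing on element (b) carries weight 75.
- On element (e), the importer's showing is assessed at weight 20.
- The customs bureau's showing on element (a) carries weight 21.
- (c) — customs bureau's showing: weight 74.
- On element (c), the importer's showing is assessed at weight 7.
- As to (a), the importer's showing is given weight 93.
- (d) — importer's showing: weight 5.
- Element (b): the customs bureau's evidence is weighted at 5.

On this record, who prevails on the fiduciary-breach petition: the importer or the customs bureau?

Stage 1 (importer, clear and convincing evidence, weight is at least 70): (a) net 93−21=72 ≥ 70 — meets; (b) net 75−5=70 ≥ 70 — meets.
  Stage 1 is satisfied; the onus moves to the customs bureau.
Stage 2 (customs bureau, clear and convincing evidence, weight is at least 70): (c) net 74−7=67 < 70 — fails.
  The customs bureau does not carry Stage 2.
So the importer prevails.

importer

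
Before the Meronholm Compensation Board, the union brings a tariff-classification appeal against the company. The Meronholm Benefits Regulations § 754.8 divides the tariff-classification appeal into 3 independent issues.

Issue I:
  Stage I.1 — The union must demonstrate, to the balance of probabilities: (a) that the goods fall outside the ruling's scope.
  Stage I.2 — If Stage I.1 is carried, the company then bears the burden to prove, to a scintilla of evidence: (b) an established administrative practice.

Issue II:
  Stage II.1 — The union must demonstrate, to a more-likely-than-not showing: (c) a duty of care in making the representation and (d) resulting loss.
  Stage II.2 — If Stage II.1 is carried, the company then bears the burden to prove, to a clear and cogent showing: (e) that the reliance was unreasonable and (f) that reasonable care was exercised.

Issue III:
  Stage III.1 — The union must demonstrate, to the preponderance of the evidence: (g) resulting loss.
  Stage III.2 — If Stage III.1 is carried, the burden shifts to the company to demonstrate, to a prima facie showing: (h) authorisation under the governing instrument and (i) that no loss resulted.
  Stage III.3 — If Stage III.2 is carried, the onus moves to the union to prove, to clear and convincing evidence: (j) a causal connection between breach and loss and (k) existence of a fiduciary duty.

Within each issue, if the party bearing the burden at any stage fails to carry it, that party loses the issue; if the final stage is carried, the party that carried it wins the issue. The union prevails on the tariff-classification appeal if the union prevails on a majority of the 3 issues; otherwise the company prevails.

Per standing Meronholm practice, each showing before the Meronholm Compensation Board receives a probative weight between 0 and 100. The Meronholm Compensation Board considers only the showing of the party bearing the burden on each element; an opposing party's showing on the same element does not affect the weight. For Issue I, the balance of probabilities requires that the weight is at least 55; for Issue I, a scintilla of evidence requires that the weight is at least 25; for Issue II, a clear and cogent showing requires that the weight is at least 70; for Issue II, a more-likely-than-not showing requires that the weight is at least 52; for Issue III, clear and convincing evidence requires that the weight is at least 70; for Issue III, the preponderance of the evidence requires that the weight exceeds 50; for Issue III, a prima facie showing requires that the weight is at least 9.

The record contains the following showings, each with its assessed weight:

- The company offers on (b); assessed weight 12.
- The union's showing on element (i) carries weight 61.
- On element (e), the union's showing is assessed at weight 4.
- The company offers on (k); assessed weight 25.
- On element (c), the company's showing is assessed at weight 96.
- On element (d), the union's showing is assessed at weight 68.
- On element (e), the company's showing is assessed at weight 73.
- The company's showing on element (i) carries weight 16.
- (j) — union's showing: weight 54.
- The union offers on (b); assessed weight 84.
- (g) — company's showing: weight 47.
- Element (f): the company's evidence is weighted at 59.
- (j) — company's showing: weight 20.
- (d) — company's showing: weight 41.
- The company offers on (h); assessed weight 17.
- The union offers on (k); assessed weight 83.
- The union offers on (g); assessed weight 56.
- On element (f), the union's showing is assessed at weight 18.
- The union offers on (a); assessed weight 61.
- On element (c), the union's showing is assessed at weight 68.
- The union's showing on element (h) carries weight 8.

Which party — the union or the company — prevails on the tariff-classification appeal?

union

— Issue I —
At Stage I.1 the union must meet the balance of probabilities (weight is at least 55): on (a) the weight is 61, which does reach 55, so (a) meets the standard.
  Stage I.1 is satisfied; the onus moves to the company.
At Stage I.2 the company must meet a scintilla of evidence (weight is at least 25): on (b) the weight is 12 (the union's 84 is given no effect), < 25, so (b) does not meet the standard.
  The company does not carry Stage I.2.
The union prevails on this issue.
— Issue II —
Stage II.1 — burden on union; standard: a more-likely-than-not showing (weight is at least 52).
    (c): 68 (company's 96 disregarded) ≥ 52 [met]
    (d): 68 (company's 41 disregarded) ≥ 52 [met]
  All elements met. The burden passes to the company.
Stage II.2 — burden on company; standard: a clear and cogent showing (weight is at least 70).
    (e): 73 (union's 4 disregarded) ≥ 70 [met]
    (f): 59 (union's 18 disregarded) < 70 [not met]
  Stage II.2 not carried; the company fails its burden.
So the union prevails on this issue.
— Issue III —
Stage III.1 — burden on union; standard: the preponderance of the evidence (weight exceeds 50).
    (g): 56 (company's 47 disregarded) > 50 [met]
  Stage III.1 carried; the burden shifts to the company.
Stage III.2 — burden on company; standard: a prima facie showing (weight is at least 9).
    (h): 17 (union's 8 disregarded) ≥ 9 [met]
    (i): 16 (union's 61 disregarded) ≥ 9 [met]
  Stage III.2 is satisfied; the onus moves to the union.
Stage III.3 — burden on union; standard: clear and convincing evidence (weight is at least 70).
    (j): 54 (company's 20 disregarded) < 70 [not met]
    (k): 83 (company's 25 disregarded) ≥ 70 [met]
  Stage III.3 not carried; the union fails its burden.
The analysis ends at Stage III.3; the company prevails on this issue.
Per-issue: Issue I → union; Issue II → union; Issue III → company. The union must prevail on a majority of issues; overall, the union prevails.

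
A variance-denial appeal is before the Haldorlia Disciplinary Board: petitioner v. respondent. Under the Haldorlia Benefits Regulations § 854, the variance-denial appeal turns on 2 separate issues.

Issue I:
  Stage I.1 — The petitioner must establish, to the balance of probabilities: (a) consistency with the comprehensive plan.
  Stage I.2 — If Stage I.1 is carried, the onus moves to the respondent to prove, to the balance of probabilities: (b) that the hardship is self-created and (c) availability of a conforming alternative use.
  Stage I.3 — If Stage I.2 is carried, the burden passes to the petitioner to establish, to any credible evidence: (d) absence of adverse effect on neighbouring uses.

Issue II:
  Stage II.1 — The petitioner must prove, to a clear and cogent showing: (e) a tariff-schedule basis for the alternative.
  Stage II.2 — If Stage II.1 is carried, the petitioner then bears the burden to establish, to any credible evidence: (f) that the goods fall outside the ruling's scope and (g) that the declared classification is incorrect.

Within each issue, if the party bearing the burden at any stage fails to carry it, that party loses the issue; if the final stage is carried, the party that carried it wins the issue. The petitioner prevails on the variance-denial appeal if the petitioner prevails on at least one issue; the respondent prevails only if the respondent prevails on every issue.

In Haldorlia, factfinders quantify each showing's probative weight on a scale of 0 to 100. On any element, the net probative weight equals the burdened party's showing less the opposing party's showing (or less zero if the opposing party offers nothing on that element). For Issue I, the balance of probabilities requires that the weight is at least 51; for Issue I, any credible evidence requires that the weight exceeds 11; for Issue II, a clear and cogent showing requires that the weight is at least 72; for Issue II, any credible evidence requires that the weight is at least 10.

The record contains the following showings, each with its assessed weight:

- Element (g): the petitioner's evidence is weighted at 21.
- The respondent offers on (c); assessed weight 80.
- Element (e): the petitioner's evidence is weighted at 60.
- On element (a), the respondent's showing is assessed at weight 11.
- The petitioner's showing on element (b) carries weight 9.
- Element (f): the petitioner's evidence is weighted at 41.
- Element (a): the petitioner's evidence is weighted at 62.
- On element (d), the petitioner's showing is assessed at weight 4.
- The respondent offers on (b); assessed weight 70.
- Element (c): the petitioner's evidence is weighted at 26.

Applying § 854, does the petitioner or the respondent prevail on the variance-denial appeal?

respondent

— Issue I —
Stage I.1 — burden on petitioner; standard: the balance of probabilities (weight is at least 51).
    (a): 62 − 11 = 51 ≥ 51 [met]
  Stage I.1 is satisfied; the onus moves to the respondent.
Stage I.2 — burden on respondent; standard: the balance of probabilities (weight is at least 51).
    (b): 70 − 9 = 61 ≥ 51 [met]
    (c): 80 − 26 = 54 ≥ 51 [met]
  Stage I.2 carried; the burden shifts to the petitioner.
Stage I.3 — burden on petitioner; standard: any credible evidence (weight exceeds 11).
    (d): 4 ≤ 11 [not met]
  Stage I.3 not carried; the petitioner fails its burden.
So the respondent prevails on this issue.
— Issue II —
At Stage II.1 the petitioner must meet a clear and cogent showing (weight is at least 72): on (e) the weight is 60, < 72, so (e) does not meet the standard.
  The petitioner does not carry Stage II.1.
The respondent prevails on this issue.
Per-issue: Issue I → respondent; Issue II → respondent. The petitioner must prevail on at least one issue; overall, the respondent prevails.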